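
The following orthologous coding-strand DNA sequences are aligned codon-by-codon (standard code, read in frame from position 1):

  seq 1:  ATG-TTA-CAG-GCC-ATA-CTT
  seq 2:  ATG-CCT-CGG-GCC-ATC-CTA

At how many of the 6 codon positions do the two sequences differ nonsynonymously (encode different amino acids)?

2

Codon 1: ATG Met / ATG Met — identical.
Codon 2: TTA Leu / CCT Pro — nonsynonymous.
Codon 3: CAG Gln / CGG Arg — nonsynonymous.
Codon 4: GCC Ala / GCC Ala — identical.
Codon 5: ATA Ile / ATC Ile — synonymous.
Codon 6: CTT Leu / CTA Leu — synonymous.
Nonsynonymous differences: 2.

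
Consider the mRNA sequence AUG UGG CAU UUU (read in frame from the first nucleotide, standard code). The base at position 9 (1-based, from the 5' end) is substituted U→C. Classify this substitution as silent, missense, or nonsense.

silent

Position 9 falls in codon 3: CAU → His.
After the substitution the codon is CAC → His.
Both encode His, so the change is synonymous.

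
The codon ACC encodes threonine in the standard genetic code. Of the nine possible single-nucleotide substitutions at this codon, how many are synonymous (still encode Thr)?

3

Position 1: none → 0 synonymous.
Position 2: none → 0 synonymous.
Position 3: ACT, ACA, ACG → 3 synonymous.
Total: 0 + 0 + 3 = 3.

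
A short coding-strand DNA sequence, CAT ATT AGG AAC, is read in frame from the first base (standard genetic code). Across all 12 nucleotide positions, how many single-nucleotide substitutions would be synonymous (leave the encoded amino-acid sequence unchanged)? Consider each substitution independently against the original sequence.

6

Codon 1 (CAT, His): 1 synonymous substitution.
Codon 2 (ATT, Ile): 2 synonymous substitutions.
Codon 3 (AGG, Arg): 2 synonymous substitutions.
Codon 4 (AAC, Asn): 1 synonymous substitution.
Total: 1 + 2 + 2 + 1 = 6.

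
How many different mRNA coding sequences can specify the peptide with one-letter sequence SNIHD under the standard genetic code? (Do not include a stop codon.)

Ser: 6 codons.
Asn: 2 codons.
Ile: 3 codons.
His: 2 codons.
Asp: 2 codons.
6 × 2 × 3 × 2 × 2 = 144.

144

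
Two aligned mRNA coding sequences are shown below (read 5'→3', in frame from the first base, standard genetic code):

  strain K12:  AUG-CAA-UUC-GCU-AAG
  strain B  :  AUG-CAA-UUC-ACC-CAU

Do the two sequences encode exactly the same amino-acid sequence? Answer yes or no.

Codon 1: AUG Met / AUG Met — identical.
Codon 2: CAA Gln / CAA Gln — identical.
Codon 3: UUC Phe / UUC Phe — identical.
Codon 4: GCU Ala / ACC Thr — nonsynonymous.
Codon 5: AAG Lys / CAU His — nonsynonymous.
Nonsynonymous differences: 2 → different protein.

no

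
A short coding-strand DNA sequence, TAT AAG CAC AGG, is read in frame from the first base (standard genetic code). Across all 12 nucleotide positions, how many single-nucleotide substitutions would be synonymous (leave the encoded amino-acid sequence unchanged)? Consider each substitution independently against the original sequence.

5

Codon 1 (TAT, Tyr): 1 synonymous substitution.
Codon 2 (AAG, Lys): 1 synonymous substitution.
Codon 3 (CAC, His): 1 synonymous substitution.
Codon 4 (AGG, Arg): 2 synonymous substitutions.
Total: 1 + 1 + 1 + 2 = 5.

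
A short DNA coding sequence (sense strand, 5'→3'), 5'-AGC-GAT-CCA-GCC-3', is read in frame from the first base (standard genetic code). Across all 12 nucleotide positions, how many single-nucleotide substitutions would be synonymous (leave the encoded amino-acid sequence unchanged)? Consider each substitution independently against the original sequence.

8

Codon 1 (AGC, Ser): 1 synonymous substitution.
Codon 2 (GAT, Asp): 1 synonymous substitution.
Codon 3 (CCA, Pro): 3 synonymous substitutions.
Codon 4 (GCC, Ala): 3 synonymous substitutions.
Total: 1 + 1 + 3 + 3 = 8.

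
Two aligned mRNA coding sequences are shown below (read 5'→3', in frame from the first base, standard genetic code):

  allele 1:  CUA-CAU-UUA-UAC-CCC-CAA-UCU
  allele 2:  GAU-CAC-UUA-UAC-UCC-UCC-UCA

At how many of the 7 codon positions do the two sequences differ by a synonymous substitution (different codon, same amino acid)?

Codon 1: CUA Leu / GAU Asp — nonsynonymous.
Codon 2: CAU His / CAC His — synonymous.
Codon 3: UUA Leu / UUA Leu — identical.
Codon 4: UAC Tyr / UAC Tyr — identical.
Codon 5: CCC Pro / UCC Ser — nonsynonymous.
Codon 6: CAA Gln / UCC Ser — nonsynonymous.
Codon 7: UCU Ser / UCA Ser — synonymous.
Synonymous differences: 2.

2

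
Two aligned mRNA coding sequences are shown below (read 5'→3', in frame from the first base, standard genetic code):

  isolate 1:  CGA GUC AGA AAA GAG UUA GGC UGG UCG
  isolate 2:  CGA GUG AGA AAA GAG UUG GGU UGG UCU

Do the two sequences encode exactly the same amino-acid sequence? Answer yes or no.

Codon 1: CGA Arg / CGA Arg — identical.
Codon 2: GUC Val / GUG Val — synonymous.
Codon 3: AGA Arg / AGA Arg — identical.
Codon 4: AAA Lys / AAA Lys — identical.
Codon 5: GAG Glu / GAG Glu — identical.
Codon 6: UUA Leu / UUG Leu — synonymous.
Codon 7: GGC Gly / GGU Gly — synonymous.
Codon 8: UGG Trp / UGG Trp — identical.
Codon 9: UCG Ser / UCU Ser — synonymous.
Nonsynonymous differences: 0 → same protein.

yes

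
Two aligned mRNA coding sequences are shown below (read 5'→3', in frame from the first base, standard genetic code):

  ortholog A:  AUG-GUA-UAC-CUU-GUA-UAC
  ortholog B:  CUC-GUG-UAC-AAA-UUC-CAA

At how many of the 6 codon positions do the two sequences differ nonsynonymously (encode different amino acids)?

4

Codon 1: AUG Met / CUC Leu — nonsynonymous.
Codon 2: GUA Val / GUG Val — synonymous.
Codon 3: UAC Tyr / UAC Tyr — identical.
Codon 4: CUU Leu / AAA Lys — nonsynonymous.
Codon 5: GUA Val / UUC Phe — nonsynonymous.
Codon 6: UAC Tyr / CAA Gln — nonsynonymous.
Nonsynonymous differences: 4.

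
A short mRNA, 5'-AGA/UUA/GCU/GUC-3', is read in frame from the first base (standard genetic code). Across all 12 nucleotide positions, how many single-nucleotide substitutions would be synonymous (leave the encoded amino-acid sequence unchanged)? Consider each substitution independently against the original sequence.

Codon 1 (AGA, Arg): 2 synonymous substitutions.
Codon 2 (UUA, Leu): 2 synonymous substitutions.
Codon 3 (GCU, Ala): 3 synonymous substitutions.
Codon 4 (GUC, Val): 3 synonymous substitutions.
Total: 2 + 2 + 3 + 3 = 10.

10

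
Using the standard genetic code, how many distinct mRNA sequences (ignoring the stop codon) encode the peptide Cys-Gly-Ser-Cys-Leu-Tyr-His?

Cys: 2 codons.
Gly: 4 codons.
Ser: 6 codons.
Cys: 2 codons.
Leu: 6 codons.
Tyr: 2 codons.
His: 2 codons.
2 × 4 × 6 × 2 × 6 × 2 × 2 = 2304.

2304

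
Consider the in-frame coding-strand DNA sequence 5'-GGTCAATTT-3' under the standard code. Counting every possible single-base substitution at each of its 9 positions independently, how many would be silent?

Codon 1 (GGT, Gly): 3 synonymous substitutions.
Codon 2 (CAA, Gln): 1 synonymous substitution.
Codon 3 (TTT, Phe): 1 synonymous substitution.
Total: 3 + 1 + 1 = 5.

5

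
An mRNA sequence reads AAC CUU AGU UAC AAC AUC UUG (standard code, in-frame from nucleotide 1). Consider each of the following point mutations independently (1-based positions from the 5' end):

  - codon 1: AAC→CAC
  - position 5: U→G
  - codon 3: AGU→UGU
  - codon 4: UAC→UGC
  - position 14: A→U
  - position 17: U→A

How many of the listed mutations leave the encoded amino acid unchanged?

0

Codon 1: AAC (Asn) → CAC (His) — missense.
Codon 2: CUU (Leu) → CGU (Arg) — missense.
Codon 3: AGU (Ser) → UGU (Cys) — missense.
Codon 4: UAC (Tyr) → UGC (Cys) — missense.
Codon 5: AAC (Asn) → AUC (Ile) — missense.
Codon 6: AUC (Ile) → AAC (Asn) — missense.
Synonymous: 0 of 6.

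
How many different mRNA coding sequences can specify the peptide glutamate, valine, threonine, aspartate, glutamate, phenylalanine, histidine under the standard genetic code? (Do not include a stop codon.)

512

Glu: 2 codons.
Val: 4 codons.
Thr: 4 codons.
Asp: 2 codons.
Glu: 2 codons.
Phe: 2 codons.
His: 2 codons.
2 × 4 × 4 × 2 × 2 × 2 × 2 = 512.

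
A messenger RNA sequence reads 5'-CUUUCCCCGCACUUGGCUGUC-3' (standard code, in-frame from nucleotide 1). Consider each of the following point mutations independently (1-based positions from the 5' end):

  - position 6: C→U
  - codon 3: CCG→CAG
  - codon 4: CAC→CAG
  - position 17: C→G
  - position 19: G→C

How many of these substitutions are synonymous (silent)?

1

Codon 2: UCC (Ser) → UCU (Ser) — synonymous.
Codon 3: CCG (Pro) → CAG (Gln) — missense.
Codon 4: CAC (His) → CAG (Gln) — missense.
Codon 6: GCU (Ala) → GGU (Gly) — missense.
Codon 7: GUC (Val) → CUC (Leu) — missense.
Synonymous: 1 of 5.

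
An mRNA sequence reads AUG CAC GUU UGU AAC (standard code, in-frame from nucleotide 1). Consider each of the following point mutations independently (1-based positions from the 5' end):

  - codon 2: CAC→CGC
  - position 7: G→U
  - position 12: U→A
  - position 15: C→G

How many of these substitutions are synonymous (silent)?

Codon 2: CAC (His) → CGC (Arg) — missense.
Codon 3: GUU (Val) → UUU (Phe) — missense.
Codon 4: UGU (Cys) → UGA (Stop) — nonsense.
Codon 5: AAC (Asn) → AAG (Lys) — missense.
Synonymous: 0 of 4.

0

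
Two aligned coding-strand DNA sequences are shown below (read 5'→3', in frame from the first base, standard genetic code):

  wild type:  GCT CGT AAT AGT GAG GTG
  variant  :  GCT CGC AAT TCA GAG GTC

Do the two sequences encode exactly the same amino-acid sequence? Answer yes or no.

Codon 1: GCT Ala / GCT Ala — identical.
Codon 2: CGT Arg / CGC Arg — synonymous.
Codon 3: AAT Asn / AAT Asn — identical.
Codon 4: AGT Ser / TCA Ser — synonymous.
Codon 5: GAG Glu / GAG Glu — identical.
Codon 6: GTG Val / GTC Val — synonymous.
Nonsynonymous differences: 0 → same protein.

yes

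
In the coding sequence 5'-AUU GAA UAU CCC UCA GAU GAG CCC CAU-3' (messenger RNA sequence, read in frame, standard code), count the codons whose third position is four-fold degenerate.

3

Codon 1 AUU (Ile): third position 3-fold.
Codon 2 GAA (Glu): third position 2-fold.
Codon 3 UAU (Tyr): third position 2-fold.
Codon 4 CCC (Pro): third position 4-fold.
Codon 5 UCA (Ser): third position 4-fold.
Codon 6 GAU (Asp): third position 2-fold.
Codon 7 GAG (Glu): third position 2-fold.
Codon 8 CCC (Pro): third position 4-fold.
Codon 9 CAU (His): third position 2-fold.
Four-fold degenerate third positions: 3.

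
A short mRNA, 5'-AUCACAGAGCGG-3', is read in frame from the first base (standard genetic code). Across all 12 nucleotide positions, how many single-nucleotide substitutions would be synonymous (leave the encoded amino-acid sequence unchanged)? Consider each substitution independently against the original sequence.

Codon 1 (AUC, Ile): 2 synonymous substitutions.
Codon 2 (ACA, Thr): 3 synonymous substitutions.
Codon 3 (GAG, Glu): 1 synonymous substitution.
Codon 4 (CGG, Arg): 4 synonymous substitutions.
Total: 2 + 3 + 1 + 4 = 10.

10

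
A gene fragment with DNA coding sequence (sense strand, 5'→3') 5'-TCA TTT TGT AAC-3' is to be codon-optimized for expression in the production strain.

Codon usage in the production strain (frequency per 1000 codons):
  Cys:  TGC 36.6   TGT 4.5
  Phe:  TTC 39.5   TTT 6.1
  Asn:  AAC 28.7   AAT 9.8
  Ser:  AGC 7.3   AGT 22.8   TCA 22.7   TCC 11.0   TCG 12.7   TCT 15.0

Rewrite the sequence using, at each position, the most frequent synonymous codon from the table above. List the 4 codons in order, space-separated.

AGT TTC TGC AAC

Codon 1 (Ser): best is AGT at 22.8.
Codon 2 (Phe): best is TTC at 39.5.
Codon 3 (Cys): best is TGC at 36.6.
Codon 4 (Asn): best is AAC at 28.7.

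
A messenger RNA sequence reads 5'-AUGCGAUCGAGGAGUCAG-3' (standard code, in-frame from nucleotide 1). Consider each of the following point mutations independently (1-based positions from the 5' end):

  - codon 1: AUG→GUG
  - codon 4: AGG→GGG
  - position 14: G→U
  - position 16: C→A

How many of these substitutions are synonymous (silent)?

Codon 1: AUG (Met) → GUG (Val) — missense.
Codon 4: AGG (Arg) → GGG (Gly) — missense.
Codon 5: AGU (Ser) → AUU (Ile) — missense.
Codon 6: CAG (Gln) → AAG (Lys) — missense.
Synonymous: 0 of 4.

0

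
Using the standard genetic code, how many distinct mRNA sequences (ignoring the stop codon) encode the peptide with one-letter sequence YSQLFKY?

1152

Tyr: 2 codons.
Ser: 6 codons.
Gln: 2 codons.
Leu: 6 codons.
Phe: 2 codons.
Lys: 2 codons.
Tyr: 2 codons.
2 × 6 × 2 × 6 × 2 × 2 × 2 = 1152.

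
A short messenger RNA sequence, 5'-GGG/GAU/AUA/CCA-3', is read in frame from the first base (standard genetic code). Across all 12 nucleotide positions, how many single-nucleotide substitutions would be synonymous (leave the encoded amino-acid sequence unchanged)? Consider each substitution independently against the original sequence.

9

Codon 1 (GGG, Gly): 3 synonymous substitutions.
Codon 2 (GAU, Asp): 1 synonymous substitution.
Codon 3 (AUA, Ile): 2 synonymous substitutions.
Codon 4 (CCA, Pro): 3 synonymous substitutions.
Total: 3 + 1 + 2 + 3 = 9.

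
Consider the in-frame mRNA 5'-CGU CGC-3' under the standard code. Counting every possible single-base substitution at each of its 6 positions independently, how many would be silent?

Codon 1 (CGU, Arg): 3 synonymous substitutions.
Codon 2 (CGC, Arg): 3 synonymous substitutions.
Total: 3 + 3 = 6.

6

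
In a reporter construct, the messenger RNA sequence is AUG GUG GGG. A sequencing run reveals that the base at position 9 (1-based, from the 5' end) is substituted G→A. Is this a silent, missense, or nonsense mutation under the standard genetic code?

silent

Position 9 falls in codon 3: GGG → Gly.
After the substitution the codon is GGA → Gly.
Both encode Gly, so the change is synonymous.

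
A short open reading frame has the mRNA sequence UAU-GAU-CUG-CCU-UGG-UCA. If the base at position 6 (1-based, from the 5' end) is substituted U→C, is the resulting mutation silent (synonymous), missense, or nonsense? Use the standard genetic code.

Position 6 falls in codon 2: GAU → Asp.
After the substitution the codon is GAC → Asp.
Both encode Asp, so the change is synonymous.

silent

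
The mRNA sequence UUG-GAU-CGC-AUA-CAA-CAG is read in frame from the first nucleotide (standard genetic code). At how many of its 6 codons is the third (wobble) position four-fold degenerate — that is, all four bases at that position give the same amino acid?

Codon 1 UUG (Leu): third position 2-fold.
Codon 2 GAU (Asp): third position 2-fold.
Codon 3 CGC (Arg): third position 4-fold.
Codon 4 AUA (Ile): third position 3-fold.
Codon 5 CAA (Gln): third position 2-fold.
Codon 6 CAG (Gln): third position 2-fold.
Four-fold degenerate third positions: 1.

1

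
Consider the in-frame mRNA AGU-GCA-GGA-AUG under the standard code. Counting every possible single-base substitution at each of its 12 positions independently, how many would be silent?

7

Codon 1 (AGU, Ser): 1 synonymous substitution.
Codon 2 (GCA, Ala): 3 synonymous substitutions.
Codon 3 (GGA, Gly): 3 synonymous substitutions.
Codon 4 (AUG, Met): 0 synonymous substitutions.
Total: 1 + 3 + 3 + 0 = 7.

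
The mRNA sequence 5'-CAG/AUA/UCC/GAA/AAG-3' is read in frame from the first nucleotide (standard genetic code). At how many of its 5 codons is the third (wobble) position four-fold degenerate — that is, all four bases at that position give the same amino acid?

Codon 1 CAG (Gln): third position 2-fold.
Codon 2 AUA (Ile): third position 3-fold.
Codon 3 UCC (Ser): third position 4-fold.
Codon 4 GAA (Glu): third position 2-fold.
Codon 5 AAG (Lys): third position 2-fold.
Four-fold degenerate third positions: 1.

1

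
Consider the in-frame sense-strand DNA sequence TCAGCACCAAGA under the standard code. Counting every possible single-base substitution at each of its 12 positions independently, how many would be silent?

Codon 1 (TCA, Ser): 3 synonymous substitutions.
Codon 2 (GCA, Ala): 3 synonymous substitutions.
Codon 3 (CCA, Pro): 3 synonymous substitutions.
Codon 4 (AGA, Arg): 2 synonymous substitutions.
Total: 3 + 3 + 3 + 2 = 11.

11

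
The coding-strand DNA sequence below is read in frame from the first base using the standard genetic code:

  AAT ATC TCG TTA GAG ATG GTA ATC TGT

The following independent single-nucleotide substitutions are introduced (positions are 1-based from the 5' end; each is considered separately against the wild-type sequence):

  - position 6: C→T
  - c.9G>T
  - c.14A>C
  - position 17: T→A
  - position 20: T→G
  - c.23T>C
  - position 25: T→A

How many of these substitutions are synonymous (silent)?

2

Codon 2: ATC (Ile) → ATT (Ile) — synonymous.
Codon 3: TCG (Ser) → TCT (Ser) — synonymous.
Codon 5: GAG (Glu) → GCG (Ala) — missense.
Codon 6: ATG (Met) → AAG (Lys) — missense.
Codon 7: GTA (Val) → GGA (Gly) — missense.
Codon 8: ATC (Ile) → ACC (Thr) — missense.
Codon 9: TGT (Cys) → AGT (Ser) — missense.
Synonymous: 2 of 7.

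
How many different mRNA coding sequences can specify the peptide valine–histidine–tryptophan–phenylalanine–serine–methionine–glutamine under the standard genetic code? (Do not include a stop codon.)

Val: 4 codons.
His: 2 codons.
Trp: 1 codon.
Phe: 2 codons.
Ser: 6 codons.
Met: 1 codon.
Gln: 2 codons.
4 × 2 × 1 × 2 × 6 × 1 × 2 = 192.

192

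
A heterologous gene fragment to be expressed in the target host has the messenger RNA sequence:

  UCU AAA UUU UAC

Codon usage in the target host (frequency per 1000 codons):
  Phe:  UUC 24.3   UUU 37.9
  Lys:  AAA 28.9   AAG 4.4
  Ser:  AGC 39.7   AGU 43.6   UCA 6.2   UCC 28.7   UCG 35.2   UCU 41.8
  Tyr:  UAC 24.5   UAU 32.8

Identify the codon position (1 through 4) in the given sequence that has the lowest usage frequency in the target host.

Codon 1 UCU (Ser): 41.8 per 1000.
Codon 2 AAA (Lys): 28.9 per 1000.
Codon 3 UUU (Phe): 37.9 per 1000.
Codon 4 UAC (Tyr): 24.5 per 1000.
Lowest frequency is 24.5 at codon 4.

4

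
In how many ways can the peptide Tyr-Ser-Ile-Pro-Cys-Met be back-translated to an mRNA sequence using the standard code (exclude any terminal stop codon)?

288

Tyr: 2 codons.
Ser: 6 codons.
Ile: 3 codons.
Pro: 4 codons.
Cys: 2 codons.
Met: 1 codon.
2 × 6 × 3 × 4 × 2 × 1 = 288.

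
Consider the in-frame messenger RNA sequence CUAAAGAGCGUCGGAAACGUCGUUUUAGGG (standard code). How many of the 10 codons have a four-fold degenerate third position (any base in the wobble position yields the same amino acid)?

Codon 1 CUA (Leu): third position 4-fold.
Codon 2 AAG (Lys): third position 2-fold.
Codon 3 AGC (Ser): third position 2-fold.
Codon 4 GUC (Val): third position 4-fold.
Codon 5 GGA (Gly): third position 4-fold.
Codon 6 AAC (Asn): third position 2-fold.
Codon 7 GUC (Val): third position 4-fold.
Codon 8 GUU (Val): third position 4-fold.
Codon 9 UUA (Leu): third position 2-fold.
Codon 10 GGG (Gly): third position 4-fold.
Four-fold degenerate third positions: 6.

6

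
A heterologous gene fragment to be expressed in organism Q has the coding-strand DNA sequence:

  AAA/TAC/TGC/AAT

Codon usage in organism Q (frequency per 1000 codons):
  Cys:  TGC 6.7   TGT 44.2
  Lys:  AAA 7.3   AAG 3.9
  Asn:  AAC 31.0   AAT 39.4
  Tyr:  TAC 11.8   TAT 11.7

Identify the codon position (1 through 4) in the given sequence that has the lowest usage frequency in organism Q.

3

Codon 1 AAA (Lys): 7.3 per 1000.
Codon 2 TAC (Tyr): 11.8 per 1000.
Codon 3 TGC (Cys): 6.7 per 1000.
Codon 4 AAT (Asn): 39.4 per 1000.
Lowest frequency is 6.7 at codon 3.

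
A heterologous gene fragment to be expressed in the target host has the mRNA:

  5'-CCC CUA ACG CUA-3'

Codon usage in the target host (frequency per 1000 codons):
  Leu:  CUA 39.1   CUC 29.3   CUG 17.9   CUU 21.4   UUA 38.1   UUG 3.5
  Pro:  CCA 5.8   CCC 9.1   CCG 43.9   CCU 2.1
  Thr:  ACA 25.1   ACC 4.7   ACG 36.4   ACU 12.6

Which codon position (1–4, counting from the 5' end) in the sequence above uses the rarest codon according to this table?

1

Codon 1 CCC (Pro): 9.1 per 1000.
Codon 2 CUA (Leu): 39.1 per 1000.
Codon 3 ACG (Thr): 36.4 per 1000.
Codon 4 CUA (Leu): 39.1 per 1000.
Lowest frequency is 9.1 at codon 1.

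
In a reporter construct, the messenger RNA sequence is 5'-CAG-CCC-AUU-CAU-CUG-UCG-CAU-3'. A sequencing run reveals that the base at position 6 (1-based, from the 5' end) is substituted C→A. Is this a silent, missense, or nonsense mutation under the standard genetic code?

Position 6 falls in codon 2: CCC → Pro.
After the substitution the codon is CCA → Pro.
Both encode Pro, so the change is synonymous.

silent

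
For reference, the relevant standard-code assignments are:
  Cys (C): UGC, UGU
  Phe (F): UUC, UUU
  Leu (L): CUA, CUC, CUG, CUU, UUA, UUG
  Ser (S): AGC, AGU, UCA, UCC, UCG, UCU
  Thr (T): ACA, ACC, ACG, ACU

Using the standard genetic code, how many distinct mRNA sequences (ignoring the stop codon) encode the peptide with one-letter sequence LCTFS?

Leu: 6 codons.
Cys: 2 codons.
Thr: 4 codons.
Phe: 2 codons.
Ser: 6 codons.
6 × 2 × 4 × 2 × 6 = 576.

576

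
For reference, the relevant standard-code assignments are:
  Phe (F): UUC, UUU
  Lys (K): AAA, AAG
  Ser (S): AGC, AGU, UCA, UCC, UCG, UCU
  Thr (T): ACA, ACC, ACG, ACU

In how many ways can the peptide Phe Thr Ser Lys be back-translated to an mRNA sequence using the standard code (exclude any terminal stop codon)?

Phe: 2 codons.
Thr: 4 codons.
Ser: 6 codons.
Lys: 2 codons.
2 × 4 × 6 × 2 = 96.

96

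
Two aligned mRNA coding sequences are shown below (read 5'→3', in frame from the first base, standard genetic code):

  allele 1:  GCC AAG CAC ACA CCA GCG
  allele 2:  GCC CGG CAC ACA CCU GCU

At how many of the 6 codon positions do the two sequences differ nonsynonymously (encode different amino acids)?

Codon 1: GCC Ala / GCC Ala — identical.
Codon 2: AAG Lys / CGG Arg — nonsynonymous.
Codon 3: CAC His / CAC His — identical.
Codon 4: ACA Thr / ACA Thr — identical.
Codon 5: CCA Pro / CCU Pro — synonymous.
Codon 6: GCG Ala / GCU Ala — synonymous.
Nonsynonymous differences: 1.

1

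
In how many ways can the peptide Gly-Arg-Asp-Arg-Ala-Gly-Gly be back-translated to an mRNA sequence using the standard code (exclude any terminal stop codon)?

18432

Gly: 4 codons.
Arg: 6 codons.
Asp: 2 codons.
Arg: 6 codons.
Ala: 4 codons.
Gly: 4 codons.
Gly: 4 codons.
4 × 6 × 2 × 6 × 4 × 4 × 4 = 18432.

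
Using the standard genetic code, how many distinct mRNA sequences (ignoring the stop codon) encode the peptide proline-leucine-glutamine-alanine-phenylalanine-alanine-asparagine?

3072

Pro: 4 codons.
Leu: 6 codons.
Gln: 2 codons.
Ala: 4 codons.
Phe: 2 codons.
Ala: 4 codons.
Asn: 2 codons.
4 × 6 × 2 × 4 × 2 × 4 × 2 = 3072.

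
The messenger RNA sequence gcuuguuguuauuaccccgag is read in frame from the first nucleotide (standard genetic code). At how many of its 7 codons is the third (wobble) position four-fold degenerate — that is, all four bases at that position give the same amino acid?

Codon 1 GCU (Ala): third position 4-fold.
Codon 2 UGU (Cys): third position 2-fold.
Codon 3 UGU (Cys): third position 2-fold.
Codon 4 UAU (Tyr): third position 2-fold.
Codon 5 UAC (Tyr): third position 2-fold.
Codon 6 CCC (Pro): third position 4-fold.
Codon 7 GAG (Glu): third position 2-fold.
Four-fold degenerate third positions: 2.

2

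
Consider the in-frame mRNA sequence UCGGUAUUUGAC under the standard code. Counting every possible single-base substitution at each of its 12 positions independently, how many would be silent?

8

Codon 1 (UCG, Ser): 3 synonymous substitutions.
Codon 2 (GUA, Val): 3 synonymous substitutions.
Codon 3 (UUU, Phe): 1 synonymous substitution.
Codon 4 (GAC, Asp): 1 synonymous substitution.
Total: 3 + 3 + 1 + 1 = 8.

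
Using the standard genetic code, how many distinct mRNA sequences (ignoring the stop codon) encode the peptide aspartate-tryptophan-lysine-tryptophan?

4

Asp: 2 codons.
Trp: 1 codon.
Lys: 2 codons.
Trp: 1 codon.
2 × 1 × 2 × 1 = 4.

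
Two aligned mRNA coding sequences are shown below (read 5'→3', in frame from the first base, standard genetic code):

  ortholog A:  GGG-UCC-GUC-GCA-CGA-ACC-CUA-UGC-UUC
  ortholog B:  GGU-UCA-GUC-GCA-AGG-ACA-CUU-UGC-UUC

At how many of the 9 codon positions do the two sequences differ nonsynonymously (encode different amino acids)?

0

Codon 1: GGG Gly / GGU Gly — synonymous.
Codon 2: UCC Ser / UCA Ser — synonymous.
Codon 3: GUC Val / GUC Val — identical.
Codon 4: GCA Ala / GCA Ala — identical.
Codon 5: CGA Arg / AGG Arg — synonymous.
Codon 6: ACC Thr / ACA Thr — synonymous.
Codon 7: CUA Leu / CUU Leu — synonymous.
Codon 8: UGC Cys / UGC Cys — identical.
Codon 9: UUC Phe / UUC Phe — identical.
Nonsynonymous differences: 0.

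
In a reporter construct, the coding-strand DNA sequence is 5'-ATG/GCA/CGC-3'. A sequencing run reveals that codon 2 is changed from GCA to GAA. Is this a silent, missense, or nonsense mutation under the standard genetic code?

missense

Position 5 falls in codon 2: GCA → Ala.
After the substitution the codon is GAA → Glu.
Ala ≠ Glu, so this is a missense mutation.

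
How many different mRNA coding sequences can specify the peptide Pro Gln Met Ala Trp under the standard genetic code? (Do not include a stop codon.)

Pro: 4 codons.
Gln: 2 codons.
Met: 1 codon.
Ala: 4 codons.
Trp: 1 codon.
4 × 2 × 1 × 4 × 1 = 32.

32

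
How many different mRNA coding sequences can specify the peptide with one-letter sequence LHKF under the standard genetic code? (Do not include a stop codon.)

48

Leu: 6 codons.
His: 2 codons.
Lys: 2 codons.
Phe: 2 codons.
6 × 2 × 2 × 2 = 48.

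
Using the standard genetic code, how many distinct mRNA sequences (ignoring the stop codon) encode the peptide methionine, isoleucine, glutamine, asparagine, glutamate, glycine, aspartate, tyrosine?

384

Met: 1 codon.
Ile: 3 codons.
Gln: 2 codons.
Asn: 2 codons.
Glu: 2 codons.
Gly: 4 codons.
Asp: 2 codons.
Tyr: 2 codons.
1 × 3 × 2 × 2 × 2 × 4 × 2 × 2 = 384.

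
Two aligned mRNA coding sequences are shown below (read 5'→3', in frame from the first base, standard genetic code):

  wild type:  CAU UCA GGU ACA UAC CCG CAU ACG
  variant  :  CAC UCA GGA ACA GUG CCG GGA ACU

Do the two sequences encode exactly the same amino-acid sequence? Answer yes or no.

no

Codon 1: CAU His / CAC His — synonymous.
Codon 2: UCA Ser / UCA Ser — identical.
Codon 3: GGU Gly / GGA Gly — synonymous.
Codon 4: ACA Thr / ACA Thr — identical.
Codon 5: UAC Tyr / GUG Val — nonsynonymous.
Codon 6: CCG Pro / CCG Pro — identical.
Codon 7: CAU His / GGA Gly — nonsynonymous.
Codon 8: ACG Thr / ACU Thr — synonymous.
Nonsynonymous differences: 2 → different protein.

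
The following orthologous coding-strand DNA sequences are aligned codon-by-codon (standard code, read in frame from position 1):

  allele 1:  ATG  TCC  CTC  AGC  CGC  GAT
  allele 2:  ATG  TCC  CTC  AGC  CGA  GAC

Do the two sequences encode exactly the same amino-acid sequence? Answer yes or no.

Codon 1: ATG Met / ATG Met — identical.
Codon 2: TCC Ser / TCC Ser — identical.
Codon 3: CTC Leu / CTC Leu — identical.
Codon 4: AGC Ser / AGC Ser — identical.
Codon 5: CGC Arg / CGA Arg — synonymous.
Codon 6: GAT Asp / GAC Asp — synonymous.
Nonsynonymous differences: 0 → same protein.

yes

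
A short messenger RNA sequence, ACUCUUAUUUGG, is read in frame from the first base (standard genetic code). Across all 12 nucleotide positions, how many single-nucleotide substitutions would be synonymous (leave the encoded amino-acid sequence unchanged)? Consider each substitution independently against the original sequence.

8

Codon 1 (ACU, Thr): 3 synonymous substitutions.
Codon 2 (CUU, Leu): 3 synonymous substitutions.
Codon 3 (AUU, Ile): 2 synonymous substitutions.
Codon 4 (UGG, Trp): 0 synonymous substitutions.
Total: 3 + 3 + 2 + 0 = 8.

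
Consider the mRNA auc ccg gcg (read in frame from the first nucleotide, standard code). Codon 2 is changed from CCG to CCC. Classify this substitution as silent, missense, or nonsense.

Position 6 falls in codon 2: CCG → Pro.
After the substitution the codon is CCC → Pro.
Both encode Pro, so the change is synonymous.

silent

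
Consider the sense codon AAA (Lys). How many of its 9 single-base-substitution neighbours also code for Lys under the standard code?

1

Position 1: none → 0 synonymous.
Position 2: none → 0 synonymous.
Position 3: AAG → 1 synonymous.
Total: 0 + 0 + 1 = 1.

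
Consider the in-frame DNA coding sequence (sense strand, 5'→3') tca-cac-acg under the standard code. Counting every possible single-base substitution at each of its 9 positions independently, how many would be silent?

Codon 1 (TCA, Ser): 3 synonymous substitutions.
Codon 2 (CAC, His): 1 synonymous substitution.
Codon 3 (ACG, Thr): 3 synonymous substitutions.
Total: 3 + 1 + 3 = 7.

7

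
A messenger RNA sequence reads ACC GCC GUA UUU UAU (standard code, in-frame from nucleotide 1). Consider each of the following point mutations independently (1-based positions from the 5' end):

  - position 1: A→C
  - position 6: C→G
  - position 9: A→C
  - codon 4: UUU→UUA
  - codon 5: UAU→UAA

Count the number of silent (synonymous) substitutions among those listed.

Codon 1: ACC (Thr) → CCC (Pro) — missense.
Codon 2: GCC (Ala) → GCG (Ala) — synonymous.
Codon 3: GUA (Val) → GUC (Val) — synonymous.
Codon 4: UUU (Phe) → UUA (Leu) — missense.
Codon 5: UAU (Tyr) → UAA (Stop) — nonsense.
Synonymous: 2 of 5.

2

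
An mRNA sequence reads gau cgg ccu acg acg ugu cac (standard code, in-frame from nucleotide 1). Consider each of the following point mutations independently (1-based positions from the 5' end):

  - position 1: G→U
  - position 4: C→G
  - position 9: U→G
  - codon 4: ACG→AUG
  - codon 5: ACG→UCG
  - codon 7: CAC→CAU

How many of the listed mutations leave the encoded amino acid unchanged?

Codon 1: GAU (Asp) → UAU (Tyr) — missense.
Codon 2: CGG (Arg) → GGG (Gly) — missense.
Codon 3: CCU (Pro) → CCG (Pro) — synonymous.
Codon 4: ACG (Thr) → AUG (Met) — missense.
Codon 5: ACG (Thr) → UCG (Ser) — missense.
Codon 7: CAC (His) → CAU (His) — synonymous.
Synonymous: 2 of 6.

2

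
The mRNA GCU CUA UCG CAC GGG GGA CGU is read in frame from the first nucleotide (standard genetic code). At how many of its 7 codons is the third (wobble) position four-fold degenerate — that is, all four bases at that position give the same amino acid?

Codon 1 GCU (Ala): third position 4-fold.
Codon 2 CUA (Leu): third position 4-fold.
Codon 3 UCG (Ser): third position 4-fold.
Codon 4 CAC (His): third position 2-fold.
Codon 5 GGG (Gly): third position 4-fold.
Codon 6 GGA (Gly): third position 4-fold.
Codon 7 CGU (Arg): third position 4-fold.
Four-fold degenerate third positions: 6.

6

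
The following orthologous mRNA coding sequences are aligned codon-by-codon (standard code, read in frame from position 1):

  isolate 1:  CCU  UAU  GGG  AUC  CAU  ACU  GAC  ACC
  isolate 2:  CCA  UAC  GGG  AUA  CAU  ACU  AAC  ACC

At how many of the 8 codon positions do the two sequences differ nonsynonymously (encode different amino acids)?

1

Codon 1: CCU Pro / CCA Pro — synonymous.
Codon 2: UAU Tyr / UAC Tyr — synonymous.
Codon 3: GGG Gly / GGG Gly — identical.
Codon 4: AUC Ile / AUA Ile — synonymous.
Codon 5: CAU His / CAU His — identical.
Codon 6: ACU Thr / ACU Thr — identical.
Codon 7: GAC Asp / AAC Asn — nonsynonymous.
Codon 8: ACC Thr / ACC Thr — identical.
Nonsynonymous differences: 1.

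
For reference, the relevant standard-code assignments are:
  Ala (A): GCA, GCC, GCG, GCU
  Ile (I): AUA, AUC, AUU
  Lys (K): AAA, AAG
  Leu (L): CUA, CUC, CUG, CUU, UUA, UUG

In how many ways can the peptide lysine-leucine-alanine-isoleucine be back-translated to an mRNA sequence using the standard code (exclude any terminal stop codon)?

144

Lys: 2 codons.
Leu: 6 codons.
Ala: 4 codons.
Ile: 3 codons.
2 × 6 × 4 × 3 = 144.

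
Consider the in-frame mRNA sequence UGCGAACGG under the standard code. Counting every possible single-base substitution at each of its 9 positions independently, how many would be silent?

Codon 1 (UGC, Cys): 1 synonymous substitution.
Codon 2 (GAA, Glu): 1 synonymous substitution.
Codon 3 (CGG, Arg): 4 synonymous substitutions.
Total: 1 + 1 + 4 = 6.

6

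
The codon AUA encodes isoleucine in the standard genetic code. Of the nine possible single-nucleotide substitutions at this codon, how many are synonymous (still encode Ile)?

Position 1: none → 0 synonymous.
Position 2: none → 0 synonymous.
Position 3: AUU, AUC → 2 synonymous.
Total: 0 + 0 + 2 = 2.

2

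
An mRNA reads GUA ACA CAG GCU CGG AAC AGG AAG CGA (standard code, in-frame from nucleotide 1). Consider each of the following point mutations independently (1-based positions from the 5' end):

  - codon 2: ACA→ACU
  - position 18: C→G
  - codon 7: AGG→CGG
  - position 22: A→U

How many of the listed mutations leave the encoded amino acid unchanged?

Codon 2: ACA (Thr) → ACU (Thr) — synonymous.
Codon 6: AAC (Asn) → AAG (Lys) — missense.
Codon 7: AGG (Arg) → CGG (Arg) — synonymous.
Codon 8: AAG (Lys) → UAG (Stop) — nonsense.
Synonymous: 2 of 4.

2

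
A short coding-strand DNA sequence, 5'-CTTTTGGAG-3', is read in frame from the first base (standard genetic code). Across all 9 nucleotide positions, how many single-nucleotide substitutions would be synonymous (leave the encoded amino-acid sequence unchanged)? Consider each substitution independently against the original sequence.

Codon 1 (CTT, Leu): 3 synonymous substitutions.
Codon 2 (TTG, Leu): 2 synonymous substitutions.
Codon 3 (GAG, Glu): 1 synonymous substitution.
Total: 3 + 2 + 1 = 6.

6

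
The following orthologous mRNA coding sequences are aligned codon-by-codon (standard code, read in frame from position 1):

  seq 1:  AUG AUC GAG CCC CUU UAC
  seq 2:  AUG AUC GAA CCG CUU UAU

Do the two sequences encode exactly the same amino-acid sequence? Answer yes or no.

yes

Codon 1: AUG Met / AUG Met — identical.
Codon 2: AUC Ile / AUC Ile — identical.
Codon 3: GAG Glu / GAA Glu — synonymous.
Codon 4: CCC Pro / CCG Pro — synonymous.
Codon 5: CUU Leu / CUU Leu — identical.
Codon 6: UAC Tyr / UAU Tyr — synonymous.
Nonsynonymous differences: 0 → same protein.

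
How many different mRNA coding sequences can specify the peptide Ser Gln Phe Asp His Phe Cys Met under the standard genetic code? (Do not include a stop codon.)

Ser: 6 codons.
Gln: 2 codons.
Phe: 2 codons.
Asp: 2 codons.
His: 2 codons.
Phe: 2 codons.
Cys: 2 codons.
Met: 1 codon.
6 × 2 × 2 × 2 × 2 × 2 × 2 × 1 = 384.

384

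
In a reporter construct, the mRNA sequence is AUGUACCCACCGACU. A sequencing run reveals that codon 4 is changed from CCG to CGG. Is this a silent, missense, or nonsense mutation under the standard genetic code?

missense

Position 11 falls in codon 4: CCG → Pro.
After the substitution the codon is CGG → Arg.
Pro ≠ Arg, so this is a missense mutation.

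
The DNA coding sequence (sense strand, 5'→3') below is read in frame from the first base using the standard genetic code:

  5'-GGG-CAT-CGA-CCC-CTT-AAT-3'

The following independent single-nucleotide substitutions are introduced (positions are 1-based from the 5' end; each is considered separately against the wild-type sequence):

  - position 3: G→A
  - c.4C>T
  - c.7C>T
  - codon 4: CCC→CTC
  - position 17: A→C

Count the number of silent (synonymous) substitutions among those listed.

1

Codon 1: GGG (Gly) → GGA (Gly) — synonymous.
Codon 2: CAT (His) → TAT (Tyr) — missense.
Codon 3: CGA (Arg) → TGA (Stop) — nonsense.
Codon 4: CCC (Pro) → CTC (Leu) — missense.
Codon 6: AAT (Asn) → ACT (Thr) — missense.
Synonymous: 1 of 5.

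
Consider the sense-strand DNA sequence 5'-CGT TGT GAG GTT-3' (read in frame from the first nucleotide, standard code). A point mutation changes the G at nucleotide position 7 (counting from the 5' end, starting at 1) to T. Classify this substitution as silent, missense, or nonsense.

Position 7 falls in codon 3: GAG → Glu.
After the substitution the codon is TAG → Stop.
The new codon is a stop codon, so this is a nonsense mutation.

nonsense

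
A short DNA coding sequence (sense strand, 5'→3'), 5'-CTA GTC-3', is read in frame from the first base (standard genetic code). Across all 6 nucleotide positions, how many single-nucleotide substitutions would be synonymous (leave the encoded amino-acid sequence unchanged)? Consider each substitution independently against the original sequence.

7

Codon 1 (CTA, Leu): 4 synonymous substitutions.
Codon 2 (GTC, Val): 3 synonymous substitutions.
Total: 4 + 3 = 7.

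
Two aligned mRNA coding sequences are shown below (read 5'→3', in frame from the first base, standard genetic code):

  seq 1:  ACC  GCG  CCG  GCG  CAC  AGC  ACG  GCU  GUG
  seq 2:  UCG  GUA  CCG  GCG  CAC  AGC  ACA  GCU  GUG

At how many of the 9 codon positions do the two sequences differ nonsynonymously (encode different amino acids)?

2

Codon 1: ACC Thr / UCG Ser — nonsynonymous.
Codon 2: GCG Ala / GUA Val — nonsynonymous.
Codon 3: CCG Pro / CCG Pro — identical.
Codon 4: GCG Ala / GCG Ala — identical.
Codon 5: CAC His / CAC His — identical.
Codon 6: AGC Ser / AGC Ser — identical.
Codon 7: ACG Thr / ACA Thr — synonymous.
Codon 8: GCU Ala / GCU Ala — identical.
Codon 9: GUG Val / GUG Val — identical.
Nonsynonymous differences: 2.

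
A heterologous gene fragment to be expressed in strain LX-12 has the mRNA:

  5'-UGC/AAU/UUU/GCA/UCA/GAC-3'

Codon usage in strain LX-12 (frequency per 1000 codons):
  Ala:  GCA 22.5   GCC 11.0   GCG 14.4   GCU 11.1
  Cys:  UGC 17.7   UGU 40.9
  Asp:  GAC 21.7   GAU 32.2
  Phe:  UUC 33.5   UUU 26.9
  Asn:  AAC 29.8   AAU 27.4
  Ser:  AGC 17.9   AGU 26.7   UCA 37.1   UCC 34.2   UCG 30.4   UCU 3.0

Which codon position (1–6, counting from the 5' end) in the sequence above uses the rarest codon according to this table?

1

Codon 1 UGC (Cys): 17.7 per 1000.
Codon 2 AAU (Asn): 27.4 per 1000.
Codon 3 UUU (Phe): 26.9 per 1000.
Codon 4 GCA (Ala): 22.5 per 1000.
Codon 5 UCA (Ser): 37.1 per 1000.
Codon 6 GAC (Asp): 21.7 per 1000.
Lowest frequency is 17.7 at codon 1.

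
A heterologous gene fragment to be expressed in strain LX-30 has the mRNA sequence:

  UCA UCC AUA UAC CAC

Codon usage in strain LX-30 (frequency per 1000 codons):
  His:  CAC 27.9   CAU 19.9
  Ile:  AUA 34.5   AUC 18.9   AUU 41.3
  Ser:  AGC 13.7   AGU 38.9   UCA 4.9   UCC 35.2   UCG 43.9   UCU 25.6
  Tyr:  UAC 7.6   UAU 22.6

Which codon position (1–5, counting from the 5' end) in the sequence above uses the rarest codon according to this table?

1

Codon 1 UCA (Ser): 4.9 per 1000.
Codon 2 UCC (Ser): 35.2 per 1000.
Codon 3 AUA (Ile): 34.5 per 1000.
Codon 4 UAC (Tyr): 7.6 per 1000.
Codon 5 CAC (His): 27.9 per 1000.
Lowest frequency is 4.9 at codon 1.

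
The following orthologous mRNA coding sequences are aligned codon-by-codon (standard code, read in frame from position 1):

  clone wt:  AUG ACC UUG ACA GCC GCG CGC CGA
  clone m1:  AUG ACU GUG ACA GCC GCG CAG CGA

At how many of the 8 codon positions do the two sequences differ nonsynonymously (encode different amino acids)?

2

Codon 1: AUG Met / AUG Met — identical.
Codon 2: ACC Thr / ACU Thr — synonymous.
Codon 3: UUG Leu / GUG Val — nonsynonymous.
Codon 4: ACA Thr / ACA Thr — identical.
Codon 5: GCC Ala / GCC Ala — identical.
Codon 6: GCG Ala / GCG Ala — identical.
Codon 7: CGC Arg / CAG Gln — nonsynonymous.
Codon 8: CGA Arg / CGA Arg — identical.
Nonsynonymous differences: 2.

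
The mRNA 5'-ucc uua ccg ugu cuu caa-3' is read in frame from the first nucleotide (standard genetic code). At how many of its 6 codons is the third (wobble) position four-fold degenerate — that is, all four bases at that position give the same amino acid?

3

Codon 1 UCC (Ser): third position 4-fold.
Codon 2 UUA (Leu): third position 2-fold.
Codon 3 CCG (Pro): third position 4-fold.
Codon 4 UGU (Cys): third position 2-fold.
Codon 5 CUU (Leu): third position 4-fold.
Codon 6 CAA (Gln): third position 2-fold.
Four-fold degenerate third positions: 3.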